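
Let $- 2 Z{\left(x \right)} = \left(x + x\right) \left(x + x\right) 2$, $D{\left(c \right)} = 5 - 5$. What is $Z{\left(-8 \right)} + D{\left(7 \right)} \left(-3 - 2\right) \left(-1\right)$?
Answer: $-256$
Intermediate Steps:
$D{\left(c \right)} = 0$ ($D{\left(c \right)} = 5 - 5 = 0$)
$Z{\left(x \right)} = - 4 x^{2}$ ($Z{\left(x \right)} = - \frac{\left(x + x\right) \left(x + x\right) 2}{2} = - \frac{2 x 2 x 2}{2} = - \frac{4 x^{2} \cdot 2}{2} = - \frac{8 x^{2}}{2} = - 4 x^{2}$)
$Z{\left(-8 \right)} + D{\left(7 \right)} \left(-3 - 2\right) \left(-1\right) = - 4 \left(-8\right)^{2} + 0 \left(-3 - 2\right) \left(-1\right) = \left(-4\right) 64 + 0 \left(\left(-5\right) \left(-1\right)\right) = -256 + 0 \cdot 5 = -256 + 0 = -256$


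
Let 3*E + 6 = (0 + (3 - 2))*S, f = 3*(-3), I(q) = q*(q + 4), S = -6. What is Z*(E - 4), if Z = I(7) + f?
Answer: -544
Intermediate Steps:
I(q) = q*(4 + q)
f = -9
E = -4 (E = -2 + ((0 + (3 - 2))*(-6))/3 = -2 + ((0 + 1)*(-6))/3 = -2 + (1*(-6))/3 = -2 + (⅓)*(-6) = -2 - 2 = -4)
Z = 68 (Z = 7*(4 + 7) - 9 = 7*11 - 9 = 77 - 9 = 68)
Z*(E - 4) = 68*(-4 - 4) = 68*(-8) = -544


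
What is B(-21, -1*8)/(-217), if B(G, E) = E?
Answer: 8/217 ≈ 0.036866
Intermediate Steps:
B(-21, -1*8)/(-217) = -1*8/(-217) = -8*(-1/217) = 8/217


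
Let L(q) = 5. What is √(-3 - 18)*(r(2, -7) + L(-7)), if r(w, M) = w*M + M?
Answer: -16*I*√21 ≈ -73.321*I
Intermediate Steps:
r(w, M) = M + M*w (r(w, M) = M*w + M = M + M*w)
√(-3 - 18)*(r(2, -7) + L(-7)) = √(-3 - 18)*(-7*(1 + 2) + 5) = √(-21)*(-7*3 + 5) = (I*√21)*(-21 + 5) = (I*√21)*(-16) = -16*I*√21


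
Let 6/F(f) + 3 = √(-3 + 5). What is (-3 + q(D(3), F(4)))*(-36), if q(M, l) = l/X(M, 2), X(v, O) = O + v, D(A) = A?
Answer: 4428/35 + 216*√2/35 ≈ 135.24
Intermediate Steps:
F(f) = 6/(-3 + √2) (F(f) = 6/(-3 + √(-3 + 5)) = 6/(-3 + √2))
q(M, l) = l/(2 + M)
(-3 + q(D(3), F(4)))*(-36) = (-3 + (-18/7 - 6*√2/7)/(2 + 3))*(-36) = (-3 + (-18/7 - 6*√2/7)/5)*(-36) = (-3 + (-18/7 - 6*√2/7)*(⅕))*(-36) = (-3 + (-18/35 - 6*√2/35))*(-36) = (-123/35 - 6*√2/35)*(-36) = 4428/35 + 216*√2/35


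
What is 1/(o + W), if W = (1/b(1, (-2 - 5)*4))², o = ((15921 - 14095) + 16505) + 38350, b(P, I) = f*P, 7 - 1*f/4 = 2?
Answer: 400/22672401 ≈ 1.7643e-5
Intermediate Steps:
f = 20 (f = 28 - 4*2 = 28 - 8 = 20)
b(P, I) = 20*P
o = 56681 (o = (1826 + 16505) + 38350 = 18331 + 38350 = 56681)
W = 1/400 (W = (1/(20*1))² = (1/20)² = 1/400 ≈ 0.0025000)
1/(o + W) = 1/(56681 + 1/400) = 1/(22672401/400) = 400/22672401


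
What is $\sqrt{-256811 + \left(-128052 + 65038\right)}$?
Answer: $5 i \sqrt{12793} \approx 565.53 i$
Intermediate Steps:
$\sqrt{-256811 + \left(-128052 + 65038\right)} = \sqrt{-256811 - 63014} = \sqrt{-319825} = 5 i \sqrt{12793}$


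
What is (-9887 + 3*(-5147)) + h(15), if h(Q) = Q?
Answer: -25313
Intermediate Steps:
(-9887 + 3*(-5147)) + h(15) = (-9887 + 3*(-5147)) + 15 = (-9887 - 15441) + 15 = -25328 + 15 = -25313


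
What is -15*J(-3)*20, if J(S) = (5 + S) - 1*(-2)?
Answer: -1200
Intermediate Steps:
J(S) = 7 + S (J(S) = (5 + S) + 2 = 7 + S)
-15*J(-3)*20 = -15*(7 - 3)*20 = -15*4*20 = -60*20 = -1200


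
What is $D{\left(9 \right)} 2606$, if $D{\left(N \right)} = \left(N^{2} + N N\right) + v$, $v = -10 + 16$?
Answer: $437808$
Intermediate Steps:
$v = 6$
$D{\left(N \right)} = 6 + 2 N^{2}$ ($D{\left(N \right)} = \left(N^{2} + N N\right) + 6 = \left(N^{2} + N^{2}\right) + 6 = 2 N^{2} + 6 = 6 + 2 N^{2}$)
$D{\left(9 \right)} 2606 = \left(6 + 2 \cdot 9^{2}\right) 2606 = \left(6 + 2 \cdot 81\right) 2606 = \left(6 + 162\right) 2606 = 168 \cdot 2606 = 437808$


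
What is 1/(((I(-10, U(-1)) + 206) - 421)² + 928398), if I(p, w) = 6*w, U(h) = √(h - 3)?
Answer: 974479/949635947041 + 5160*I/949635947041 ≈ 1.0262e-6 + 5.4337e-9*I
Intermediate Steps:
U(h) = √(-3 + h)
1/(((I(-10, U(-1)) + 206) - 421)² + 928398) = 1/(((6*√(-3 - 1) + 206) - 421)² + 928398) = 1/(((6*√(-4) + 206) - 421)² + 928398) = 1/(((6*(2*I) + 206) - 421)² + 928398) = 1/(((12*I + 206) - 421)² + 928398) = 1/(((206 + 12*I) - 421)² + 928398) = 1/((-215 + 12*I)² + 928398) = 1/(928398 + (-215 + 12*I)²)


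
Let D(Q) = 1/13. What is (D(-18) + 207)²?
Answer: 7246864/169 ≈ 42881.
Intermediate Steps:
D(Q) = 1/13
(D(-18) + 207)² = (1/13 + 207)² = (2692/13)² = 7246864/169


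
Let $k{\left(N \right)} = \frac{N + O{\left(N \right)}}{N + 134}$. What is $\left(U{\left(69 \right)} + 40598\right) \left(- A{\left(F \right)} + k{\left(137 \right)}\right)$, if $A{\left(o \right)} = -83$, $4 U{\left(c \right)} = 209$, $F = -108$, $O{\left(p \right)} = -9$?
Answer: $\frac{3678197221}{1084} \approx 3.3932 \cdot 10^{6}$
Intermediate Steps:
$k{\left(N \right)} = \frac{-9 + N}{134 + N}$ ($k{\left(N \right)} = \frac{N - 9}{N + 134} = \frac{-9 + N}{134 + N}$)
$U{\left(c \right)} = \frac{209}{4}$ ($U{\left(c \right)} = \frac{1}{4} \cdot 209 = \frac{209}{4}$)
$\left(U{\left(69 \right)} + 40598\right) \left(- A{\left(F \right)} + k{\left(137 \right)}\right) = \left(\frac{209}{4} + 40598\right) \left(\left(-1\right) \left(-83\right) + \frac{-9 + 137}{134 + 137}\right) = \frac{162601 \left(83 + \frac{1}{271} \cdot 128\right)}{4} = \frac{162601 \left(83 + \frac{128}{271}\right)}{4} = \frac{162601}{4} \cdot \frac{22621}{271} = \frac{3678197221}{1084}$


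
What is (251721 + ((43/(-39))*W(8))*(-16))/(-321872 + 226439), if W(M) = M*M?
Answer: -9861151/3721887 ≈ -2.6495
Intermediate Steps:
W(M) = M**2
(251721 + ((43/(-39))*W(8))*(-16))/(-321872 + 226439) = (251721 + ((43/(-39))*8**2)*(-16))/(-321872 + 226439) = (251721 + ((43*(-1/39))*64)*(-16))/(-95433) = (251721 - 43/39*64*(-16))*(-1/95433) = (251721 - 2752/39*(-16))*(-1/95433) = (251721 + 44032/39)*(-1/95433) = (9861151/39)*(-1/95433) = -9861151/3721887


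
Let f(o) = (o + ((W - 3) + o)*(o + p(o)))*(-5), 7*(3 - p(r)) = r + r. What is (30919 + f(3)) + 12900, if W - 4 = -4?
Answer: 43804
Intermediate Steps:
W = 0 (W = 4 - 4 = 0)
p(r) = 3 - 2*r/7 (p(r) = 3 - (r + r)/7 = 3 - 2*r/7)
f(o) = -5*o - 5*(-3 + o)*(3 + 5*o/7) (f(o) = (o + ((0 - 3) + o)*(o + (3 - 2*o/7)))*(-5) = (o + (-3 + o)*(3 + 5*o/7))*(-5) = -5*o - 5*(-3 + o)*(3 + 5*o/7))
(30919 + f(3)) + 12900 = (30919 + (45 - 65/7*3 - 25/7*3²)) + 12900 = (30919 + (45 - 195/7 - 25/7*9)) + 12900 = (30919 + (45 - 195/7 - 225/7)) + 12900 = (30919 - 15) + 12900 = 30904 + 12900 = 43804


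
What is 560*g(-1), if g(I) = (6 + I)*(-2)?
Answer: -5600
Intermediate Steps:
g(I) = -12 - 2*I
560*g(-1) = 560*(-12 - 2*(-1)) = 560*(-12 + 2) = 560*(-10) = -5600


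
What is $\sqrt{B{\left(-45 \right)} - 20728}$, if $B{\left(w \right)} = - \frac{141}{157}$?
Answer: $\frac{i \sqrt{510946609}}{157} \approx 143.98 i$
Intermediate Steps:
$B{\left(w \right)} = - \frac{141}{157}$ ($B{\left(w \right)} = \left(-141\right) \frac{1}{157} = - \frac{141}{157}$)
$\sqrt{B{\left(-45 \right)} - 20728} = \sqrt{- \frac{141}{157} - 20728} = \sqrt{- \frac{3254437}{157}} = \frac{i \sqrt{510946609}}{157}$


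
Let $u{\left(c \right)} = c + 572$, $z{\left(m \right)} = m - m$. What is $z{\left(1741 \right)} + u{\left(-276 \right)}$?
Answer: $296$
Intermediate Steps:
$z{\left(m \right)} = 0$
$u{\left(c \right)} = 572 + c$
$z{\left(1741 \right)} + u{\left(-276 \right)} = 0 + \left(572 - 276\right) = 0 + 296 = 296$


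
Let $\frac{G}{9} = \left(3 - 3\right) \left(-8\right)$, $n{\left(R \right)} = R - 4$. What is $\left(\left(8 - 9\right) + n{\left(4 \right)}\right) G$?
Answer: $0$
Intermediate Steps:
$n{\left(R \right)} = -4 + R$
$G = 0$ ($G = 9 \left(3 - 3\right) \left(-8\right) = 9 \cdot 0 \left(-8\right) = 9 \cdot 0 = 0$)
$\left(\left(8 - 9\right) + n{\left(4 \right)}\right) G = \left(\left(8 - 9\right) + \left(-4 + 4\right)\right) 0 = \left(-1 + 0\right) 0 = \left(-1\right) 0 = 0$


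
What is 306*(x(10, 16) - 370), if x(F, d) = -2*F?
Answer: -119340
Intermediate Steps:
306*(x(10, 16) - 370) = 306*(-2*10 - 370) = 306*(-20 - 370) = 306*(-390) = -119340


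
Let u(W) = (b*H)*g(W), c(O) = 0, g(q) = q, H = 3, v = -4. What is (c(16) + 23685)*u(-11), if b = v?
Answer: 3126420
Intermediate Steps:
b = -4
u(W) = -12*W (u(W) = (-4*3)*W = -12*W)
(c(16) + 23685)*u(-11) = (0 + 23685)*(-12*(-11)) = 23685*132 = 3126420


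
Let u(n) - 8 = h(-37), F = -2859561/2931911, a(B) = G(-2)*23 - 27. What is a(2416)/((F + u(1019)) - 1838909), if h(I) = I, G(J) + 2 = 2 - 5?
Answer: 416331362/5391605410079 ≈ 7.7218e-5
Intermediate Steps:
G(J) = -5 (G(J) = -2 + (2 - 5) = -2 - 3 = -5)
a(B) = -142 (a(B) = -5*23 - 27 = -115 - 27 = -142)
F = -2859561/2931911 (F = -2859561*1/2931911 = -2859561/2931911 ≈ -0.97532)
u(n) = -29 (u(n) = 8 - 37 = -29)
a(2416)/((F + u(1019)) - 1838909) = -142/((-2859561/2931911 - 29) - 1838909) = -142/(-87884980/2931911 - 1838909) = -142/(-5391605410079/2931911) = -142*(-2931911/5391605410079) = 416331362/5391605410079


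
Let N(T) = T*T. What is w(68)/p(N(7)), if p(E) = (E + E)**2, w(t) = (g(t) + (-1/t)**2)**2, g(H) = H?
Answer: 41177889/85525504 ≈ 0.48147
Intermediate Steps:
w(t) = (t + t**(-2))**2 (w(t) = (t + (-1/t)**2)**2 = (t + t**(-2))**2)
N(T) = T**2
p(E) = 4*E**2 (p(E) = (2*E)**2 = 4*E**2)
w(68)/p(N(7)) = ((1 + 68**3)**2/68**4)/((4*(7**2)**2)) = ((1 + 314432)**2/21381376)/((4*49**2)) = ((1/21381376)*314433**2)/((4*2401)) = ((1/21381376)*98868111489)/9604 = (98868111489/21381376)*(1/9604) = 41177889/85525504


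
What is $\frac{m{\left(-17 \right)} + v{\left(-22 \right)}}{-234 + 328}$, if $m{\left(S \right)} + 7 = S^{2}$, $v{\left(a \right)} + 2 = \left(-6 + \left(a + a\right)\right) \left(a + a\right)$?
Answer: $\frac{1240}{47} \approx 26.383$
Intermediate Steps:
$v{\left(a \right)} = -2 + 2 a \left(-6 + 2 a\right)$ ($v{\left(a \right)} = -2 + \left(-6 + \left(a + a\right)\right) \left(a + a\right) = -2 + \left(-6 + 2 a\right) 2 a = -2 + 2 a \left(-6 + 2 a\right)$)
$m{\left(S \right)} = -7 + S^{2}$
$\frac{m{\left(-17 \right)} + v{\left(-22 \right)}}{-234 + 328} = \frac{\left(-7 + \left(-17\right)^{2}\right) - \left(-262 - 1936\right)}{-234 + 328} = \frac{\left(-7 + 289\right) + \left(-2 + 264 + 4 \cdot 484\right)}{94} = \left(282 + \left(-2 + 264 + 1936\right)\right) \frac{1}{94} = \left(282 + 2198\right) \frac{1}{94} = 2480 \cdot \frac{1}{94} = \frac{1240}{47}$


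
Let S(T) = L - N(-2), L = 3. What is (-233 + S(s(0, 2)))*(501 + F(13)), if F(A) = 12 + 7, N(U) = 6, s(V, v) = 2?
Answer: -122720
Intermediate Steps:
F(A) = 19
S(T) = -3 (S(T) = 3 - 1*6 = 3 - 6 = -3)
(-233 + S(s(0, 2)))*(501 + F(13)) = (-233 - 3)*(501 + 19) = -236*520 = -122720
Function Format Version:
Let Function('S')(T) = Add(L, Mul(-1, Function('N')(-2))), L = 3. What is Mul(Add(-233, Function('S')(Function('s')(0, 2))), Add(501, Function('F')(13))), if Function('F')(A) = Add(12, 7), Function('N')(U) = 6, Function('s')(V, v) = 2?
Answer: -122720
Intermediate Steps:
Function('F')(A) = 19
Function('S')(T) = -3 (Function('S')(T) = Add(3, Mul(-1, 6)) = Add(3, -6) = -3)
Mul(Add(-233, Function('S')(Function('s')(0, 2))), Add(501, Function('F')(13))) = Mul(Add(-233, -3), Add(501, 19)) = Mul(-236, 520) = -122720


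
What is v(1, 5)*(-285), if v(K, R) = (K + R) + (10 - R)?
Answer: -3135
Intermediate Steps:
v(K, R) = 10 + K
v(1, 5)*(-285) = (10 + 1)*(-285) = 11*(-285) = -3135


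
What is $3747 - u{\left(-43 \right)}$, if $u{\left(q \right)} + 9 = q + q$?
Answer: $3842$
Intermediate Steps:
$u{\left(q \right)} = -9 + 2 q$ ($u{\left(q \right)} = -9 + \left(q + q\right) = -9 + 2 q$)
$3747 - u{\left(-43 \right)} = 3747 - \left(-9 + 2 \left(-43\right)\right) = 3747 - \left(-9 - 86\right) = 3747 - -95 = 3747 + 95 = 3842$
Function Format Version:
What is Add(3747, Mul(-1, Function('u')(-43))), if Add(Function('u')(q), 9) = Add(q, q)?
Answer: 3842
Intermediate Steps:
Function('u')(q) = Add(-9, Mul(2, q)) (Function('u')(q) = Add(-9, Add(q, q)) = Add(-9, Mul(2, q)))
Add(3747, Mul(-1, Function('u')(-43))) = Add(3747, Mul(-1, Add(-9, Mul(2, -43)))) = Add(3747, Mul(-1, Add(-9, -86))) = Add(3747, Mul(-1, -95)) = Add(3747, 95) = 3842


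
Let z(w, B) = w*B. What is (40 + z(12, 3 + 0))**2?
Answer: 5776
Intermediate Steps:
z(w, B) = B*w
(40 + z(12, 3 + 0))**2 = (40 + (3 + 0)*12)**2 = (40 + 3*12)**2 = (40 + 36)**2 = 76**2 = 5776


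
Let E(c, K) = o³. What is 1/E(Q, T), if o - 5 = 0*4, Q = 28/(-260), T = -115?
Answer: 1/125 ≈ 0.0080000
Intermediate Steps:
Q = -7/65 (Q = 28*(-1/260) = -7/65 ≈ -0.10769)
o = 5 (o = 5 + 0*4 = 5 + 0 = 5)
E(c, K) = 125 (E(c, K) = 5³ = 125)
1/E(Q, T) = 1/125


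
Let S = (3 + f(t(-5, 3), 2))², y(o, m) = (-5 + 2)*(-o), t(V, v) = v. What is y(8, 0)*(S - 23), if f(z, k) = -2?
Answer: -528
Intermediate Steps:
y(o, m) = 3*o (y(o, m) = -(-3)*o = 3*o)
S = 1 (S = (3 - 2)² = 1² = 1)
y(8, 0)*(S - 23) = (3*8)*(1 - 23) = 24*(-22) = -528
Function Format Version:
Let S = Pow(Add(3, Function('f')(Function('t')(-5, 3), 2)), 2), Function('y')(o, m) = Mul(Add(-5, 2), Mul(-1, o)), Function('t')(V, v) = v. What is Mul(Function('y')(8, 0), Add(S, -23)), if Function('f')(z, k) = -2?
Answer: -528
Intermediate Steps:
Function('y')(o, m) = Mul(3, o) (Function('y')(o, m) = Mul(-3, Mul(-1, o)) = Mul(3, o))
S = 1 (S = Pow(Add(3, -2), 2) = Pow(1, 2) = 1)
Mul(Function('y')(8, 0), Add(S, -23)) = Mul(Mul(3, 8), Add(1, -23)) = Mul(24, -22) = -528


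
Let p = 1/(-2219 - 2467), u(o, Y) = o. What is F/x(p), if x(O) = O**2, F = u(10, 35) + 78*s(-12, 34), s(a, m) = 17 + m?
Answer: 87570880848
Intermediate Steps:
F = 3988 (F = 10 + 78*(17 + 34) = 10 + 78*51 = 10 + 3978 = 3988)
p = -1/4686 (p = 1/(-4686) = -1/4686 ≈ -0.00021340)
F/x(p) = 3988/((-1/4686)**2) = 3988/(1/21958596) = 3988*21958596 = 87570880848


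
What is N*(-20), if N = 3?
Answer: -60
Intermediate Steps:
N*(-20) = 3*(-20) = -60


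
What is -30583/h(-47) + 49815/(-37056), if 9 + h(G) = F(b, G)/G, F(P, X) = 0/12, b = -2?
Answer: 377611771/111168 ≈ 3396.8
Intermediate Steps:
F(P, X) = 0 (F(P, X) = 0*(1/12) = 0)
h(G) = -9 (h(G) = -9 + 0/G = -9 + 0 = -9)
-30583/h(-47) + 49815/(-37056) = -30583/(-9) + 49815/(-37056) = -30583*(-1/9) + 49815*(-1/37056) = 30583/9 - 16605/12352 = 377611771/111168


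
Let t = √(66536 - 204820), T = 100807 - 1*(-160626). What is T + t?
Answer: 261433 + 2*I*√34571 ≈ 2.6143e+5 + 371.87*I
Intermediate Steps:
T = 261433 (T = 100807 + 160626 = 261433)
t = 2*I*√34571 (t = √(-138284) = 2*I*√34571 ≈ 371.87*I)
T + t = 261433 + 2*I*√34571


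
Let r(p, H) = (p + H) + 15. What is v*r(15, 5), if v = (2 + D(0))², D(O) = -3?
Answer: 35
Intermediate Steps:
r(p, H) = 15 + H + p (r(p, H) = (H + p) + 15 = 15 + H + p)
v = 1 (v = (2 - 3)² = (-1)² = 1)
v*r(15, 5) = 1*(15 + 5 + 15) = 1*35 = 35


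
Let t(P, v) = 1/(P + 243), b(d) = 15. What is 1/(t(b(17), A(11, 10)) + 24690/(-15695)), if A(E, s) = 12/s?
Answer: -18834/29555 ≈ -0.63725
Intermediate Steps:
t(P, v) = 1/(243 + P)
1/(t(b(17), A(11, 10)) + 24690/(-15695)) = 1/(1/(243 + 15) + 24690/(-15695)) = 1/(1/258 + 24690*(-1/15695)) = 1/(1/258 - 4938/3139) = 1/(-29555/18834) = -18834/29555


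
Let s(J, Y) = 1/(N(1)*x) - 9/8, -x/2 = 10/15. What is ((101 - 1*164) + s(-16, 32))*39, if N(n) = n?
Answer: -20241/8 ≈ -2530.1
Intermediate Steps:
x = -4/3 (x = -20/15 = -2*⅔ = -4/3 ≈ -1.3333)
s(J, Y) = -15/8 (s(J, Y) = 1/(1*(-4/3)) - 9/8 = 1*(-¾) - 9*⅛ = -¾ - 9/8 = -15/8)
((101 - 1*164) + s(-16, 32))*39 = ((101 - 1*164) - 15/8)*39 = ((101 - 164) - 15/8)*39 = (-63 - 15/8)*39 = -519/8*39 = -20241/8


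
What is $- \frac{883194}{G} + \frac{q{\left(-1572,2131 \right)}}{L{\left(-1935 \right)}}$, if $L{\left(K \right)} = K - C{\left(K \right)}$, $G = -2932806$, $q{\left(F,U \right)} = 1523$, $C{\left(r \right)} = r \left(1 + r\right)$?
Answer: $\frac{550401731852}{1830180924225} \approx 0.30074$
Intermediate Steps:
$L{\left(K \right)} = K - K \left(1 + K\right)$
$- \frac{883194}{G} + \frac{q{\left(-1572,2131 \right)}}{L{\left(-1935 \right)}} = - \frac{883194}{-2932806} + \frac{1523}{\left(-1\right) \left(-1935\right)^{2}} = \left(-883194\right) \left(- \frac{1}{2932806}\right) + \frac{1523}{\left(-1\right) 3744225} = \frac{147199}{488801} + \frac{1523}{-3744225} = \frac{147199}{488801} + 1523 \left(- \frac{1}{3744225}\right) = \frac{147199}{488801} - \frac{1523}{3744225} = \frac{550401731852}{1830180924225}$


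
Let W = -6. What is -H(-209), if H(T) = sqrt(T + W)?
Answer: -I*sqrt(215) ≈ -14.663*I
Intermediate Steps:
H(T) = sqrt(-6 + T) (H(T) = sqrt(T - 6) = sqrt(-6 + T))
-H(-209) = -sqrt(-6 - 209) = -sqrt(-215) = -I*sqrt(215)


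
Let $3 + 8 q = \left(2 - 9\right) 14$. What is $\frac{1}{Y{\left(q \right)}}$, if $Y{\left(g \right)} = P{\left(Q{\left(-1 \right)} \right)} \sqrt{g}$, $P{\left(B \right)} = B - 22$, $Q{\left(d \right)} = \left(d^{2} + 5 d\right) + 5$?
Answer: $\frac{2 i \sqrt{202}}{2121} \approx 0.013402 i$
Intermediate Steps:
$Q{\left(d \right)} = 5 + d^{2} + 5 d$
$P{\left(B \right)} = -22 + B$
$q = - \frac{101}{8}$ ($q = - \frac{3}{8} + \frac{\left(2 - 9\right) 14}{8} = - \frac{3}{8} + \frac{\left(-7\right) 14}{8} = - \frac{3}{8} + \frac{1}{8} \left(-98\right) = - \frac{3}{8} - \frac{49}{4} = - \frac{101}{8} \approx -12.625$)
$Y{\left(g \right)} = - 21 \sqrt{g}$ ($Y{\left(g \right)} = \left(-22 + \left(5 + \left(-1\right)^{2} + 5 \left(-1\right)\right)\right) \sqrt{g} = \left(-22 + \left(5 + 1 - 5\right)\right) \sqrt{g} = \left(-22 + 1\right) \sqrt{g} = - 21 \sqrt{g}$)
$\frac{1}{Y{\left(q \right)}} = \frac{1}{\left(-21\right) \sqrt{- \frac{101}{8}}} = \frac{1}{\left(-21\right) \frac{i \sqrt{202}}{4}} = \frac{1}{\left(- \frac{21}{4}\right) i \sqrt{202}} = \frac{2 i \sqrt{202}}{2121}$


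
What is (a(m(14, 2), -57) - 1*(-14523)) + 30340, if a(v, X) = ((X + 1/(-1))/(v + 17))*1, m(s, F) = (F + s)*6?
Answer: 5069461/113 ≈ 44863.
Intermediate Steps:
m(s, F) = 6*F + 6*s
a(v, X) = (-1 + X)/(17 + v) (a(v, X) = ((X - 1)/(17 + v))*1 = ((-1 + X)/(17 + v))*1 = (-1 + X)/(17 + v))
(a(m(14, 2), -57) - 1*(-14523)) + 30340 = ((-1 - 57)/(17 + (6*2 + 6*14)) - 1*(-14523)) + 30340 = (-58/(17 + (12 + 84)) + 14523) + 30340 = (-58/(17 + 96) + 14523) + 30340 = (-58/113 + 14523) + 30340 = 1641041/113 + 30340 = 5069461/113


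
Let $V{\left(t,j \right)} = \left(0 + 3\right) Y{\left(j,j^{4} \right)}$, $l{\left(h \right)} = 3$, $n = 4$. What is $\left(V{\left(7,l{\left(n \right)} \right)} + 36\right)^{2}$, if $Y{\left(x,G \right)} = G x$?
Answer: $585225$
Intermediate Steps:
$V{\left(t,j \right)} = 3 j^{5}$ ($V{\left(t,j \right)} = \left(0 + 3\right) j^{4} j = 3 j^{5}$)
$\left(V{\left(7,l{\left(n \right)} \right)} + 36\right)^{2} = \left(3 \cdot 3^{5} + 36\right)^{2} = \left(3 \cdot 243 + 36\right)^{2} = \left(729 + 36\right)^{2} = 765^{2} = 585225$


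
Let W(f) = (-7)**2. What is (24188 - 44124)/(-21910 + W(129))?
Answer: 2848/3123 ≈ 0.91194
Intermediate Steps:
W(f) = 49
(24188 - 44124)/(-21910 + W(129)) = (24188 - 44124)/(-21910 + 49) = -19936/(-21861) = -19936*(-1/21861) = 2848/3123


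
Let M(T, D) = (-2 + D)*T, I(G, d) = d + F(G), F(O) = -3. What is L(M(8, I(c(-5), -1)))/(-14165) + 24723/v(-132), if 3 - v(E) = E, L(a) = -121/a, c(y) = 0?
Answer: 24903179/135984 ≈ 183.13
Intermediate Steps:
I(G, d) = -3 + d (I(G, d) = d - 3 = -3 + d)
M(T, D) = T*(-2 + D)
v(E) = 3 - E
L(M(8, I(c(-5), -1)))/(-14165) + 24723/v(-132) = -121*1/(8*(-2 + (-3 - 1)))/(-14165) + 24723/(3 - 1*(-132)) = -121*1/(8*(-2 - 4))*(-1/14165) + 24723/(3 + 132) = -121/(8*(-6))*(-1/14165) + 24723/135 = -121/(-48)*(-1/14165) + 24723*(1/135) = -121*(-1/48)*(-1/14165) + 2747/15 = (121/48)*(-1/14165) + 2747/15 = -121/679920 + 2747/15 = 24903179/135984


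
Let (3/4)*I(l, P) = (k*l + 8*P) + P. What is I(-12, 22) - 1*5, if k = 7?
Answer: 147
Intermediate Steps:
I(l, P) = 12*P + 28*l/3 (I(l, P) = 4*((7*l + 8*P) + P)/3 = 4*(7*l + 9*P)/3 = 12*P + 28*l/3)
I(-12, 22) - 1*5 = (12*22 + (28/3)*(-12)) - 1*5 = (264 - 112) - 5 = 152 - 5 = 147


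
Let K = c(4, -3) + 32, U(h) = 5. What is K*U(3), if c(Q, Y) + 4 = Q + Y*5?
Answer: 85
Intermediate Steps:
c(Q, Y) = -4 + Q + 5*Y (c(Q, Y) = -4 + (Q + Y*5) = -4 + (Q + 5*Y) = -4 + Q + 5*Y)
K = 17 (K = (-4 + 4 + 5*(-3)) + 32 = (-4 + 4 - 15) + 32 = -15 + 32 = 17)
K*U(3) = 17*5 = 85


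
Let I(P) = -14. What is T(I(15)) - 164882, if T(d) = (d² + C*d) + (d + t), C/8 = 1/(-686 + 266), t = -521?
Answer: -2478311/15 ≈ -1.6522e+5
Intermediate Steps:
C = -2/105 (C = 8/(-686 + 266) = 8/(-420) = 8*(-1/420) = -2/105 ≈ -0.019048)
T(d) = -521 + d² + 103*d/105 (T(d) = (d² - 2*d/105) + (d - 521) = (d² - 2*d/105) + (-521 + d) = -521 + d² + 103*d/105)
T(I(15)) - 164882 = (-521 + (-14)² + (103/105)*(-14)) - 164882 = (-521 + 196 - 206/15) - 164882 = -5081/15 - 164882 = -2478311/15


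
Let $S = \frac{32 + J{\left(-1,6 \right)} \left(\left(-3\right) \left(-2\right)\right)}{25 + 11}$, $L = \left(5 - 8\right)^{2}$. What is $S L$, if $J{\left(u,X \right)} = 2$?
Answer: $11$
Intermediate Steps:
$L = 9$ ($L = \left(-3\right)^{2} = 9$)
$S = \frac{11}{9}$ ($S = \frac{32 + 2 \left(\left(-3\right) \left(-2\right)\right)}{25 + 11} = \frac{32 + 2 \cdot 6}{36} = \left(32 + 12\right) \frac{1}{36} = 44 \cdot \frac{1}{36} = \frac{11}{9} \approx 1.2222$)
$S L = \frac{11}{9} \cdot 9 = 11$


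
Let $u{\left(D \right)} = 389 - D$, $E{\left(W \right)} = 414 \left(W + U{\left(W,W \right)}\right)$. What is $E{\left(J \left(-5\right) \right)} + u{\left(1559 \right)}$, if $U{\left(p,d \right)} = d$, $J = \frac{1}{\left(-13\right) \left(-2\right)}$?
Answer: $- \frac{17280}{13} \approx -1329.2$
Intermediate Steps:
$J = \frac{1}{26} \approx 0.038462$
$E{\left(W \right)} = 828 W$ ($E{\left(W \right)} = 414 \left(W + W\right) = 414 \cdot 2 W = 828 W$)
$E{\left(J \left(-5\right) \right)} + u{\left(1559 \right)} = 828 \cdot \frac{1}{26} \left(-5\right) + \left(389 - 1559\right) = 828 \left(- \frac{5}{26}\right) + \left(389 - 1559\right) = - \frac{2070}{13} - 1170 = - \frac{17280}{13}$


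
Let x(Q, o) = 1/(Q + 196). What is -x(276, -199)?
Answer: -1/472 ≈ -0.0021186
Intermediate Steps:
x(Q, o) = 1/(196 + Q)
-x(276, -199) = -1/(196 + 276) = -1/472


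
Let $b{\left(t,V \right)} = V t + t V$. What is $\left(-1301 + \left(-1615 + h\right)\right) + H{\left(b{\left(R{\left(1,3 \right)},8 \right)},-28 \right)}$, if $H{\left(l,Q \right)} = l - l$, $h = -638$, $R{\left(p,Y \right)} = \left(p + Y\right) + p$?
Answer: $-3554$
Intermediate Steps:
$R{\left(p,Y \right)} = Y + 2 p$ ($R{\left(p,Y \right)} = \left(Y + p\right) + p = Y + 2 p$)
$b{\left(t,V \right)} = 2 V t$ ($b{\left(t,V \right)} = V t + V t = 2 V t$)
$H{\left(l,Q \right)} = 0$
$\left(-1301 + \left(-1615 + h\right)\right) + H{\left(b{\left(R{\left(1,3 \right)},8 \right)},-28 \right)} = \left(-1301 - 2253\right) + 0 = -3554 + 0 = -3554$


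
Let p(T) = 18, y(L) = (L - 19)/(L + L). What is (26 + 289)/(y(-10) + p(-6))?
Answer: 6300/389 ≈ 16.195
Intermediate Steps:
y(L) = (-19 + L)/(2*L) (y(L) = (-19 + L)/((2*L)) = (-19 + L)*(1/(2*L)) = (-19 + L)/(2*L))
(26 + 289)/(y(-10) + p(-6)) = (26 + 289)/((½)*(-19 - 10)/(-10) + 18) = 315/((½)*(-⅒)*(-29) + 18) = 315/(29/20 + 18) = 315/(389/20) = 315*(20/389) = 6300/389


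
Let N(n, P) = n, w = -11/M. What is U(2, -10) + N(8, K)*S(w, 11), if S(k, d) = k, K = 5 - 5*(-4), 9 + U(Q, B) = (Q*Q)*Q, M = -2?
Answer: 43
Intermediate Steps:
U(Q, B) = -9 + Q³ (U(Q, B) = -9 + (Q*Q)*Q = -9 + Q²*Q = -9 + Q³)
K = 25 (K = 5 + 20 = 25)
w = 11/2 (w = -11/(-2) = -11*(-½) = 11/2 ≈ 5.5000)
U(2, -10) + N(8, K)*S(w, 11) = (-9 + 2³) + 8*(11/2) = (-9 + 8) + 44 = -1 + 44 = 43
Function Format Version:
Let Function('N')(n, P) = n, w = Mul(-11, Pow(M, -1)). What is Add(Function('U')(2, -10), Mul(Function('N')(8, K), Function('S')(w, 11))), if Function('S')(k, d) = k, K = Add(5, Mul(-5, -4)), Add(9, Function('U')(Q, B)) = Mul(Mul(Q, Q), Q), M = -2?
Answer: 43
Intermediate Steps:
Function('U')(Q, B) = Add(-9, Pow(Q, 3)) (Function('U')(Q, B) = Add(-9, Mul(Mul(Q, Q), Q)) = Add(-9, Mul(Pow(Q, 2), Q)) = Add(-9, Pow(Q, 3)))
K = 25 (K = Add(5, 20) = 25)
w = Rational(11, 2) (w = Mul(-11, Pow(-2, -1)) = Mul(-11, Rational(-1, 2)) = Rational(11, 2) ≈ 5.5000)
Add(Function('U')(2, -10), Mul(Function('N')(8, K), Function('S')(w, 11))) = Add(Add(-9, Pow(2, 3)), Mul(8, Rational(11, 2))) = Add(Add(-9, 8), 44) = Add(-1, 44) = 43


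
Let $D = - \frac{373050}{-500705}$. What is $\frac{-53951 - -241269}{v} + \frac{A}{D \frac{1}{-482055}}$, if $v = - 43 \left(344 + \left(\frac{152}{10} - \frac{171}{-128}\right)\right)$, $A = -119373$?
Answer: $\frac{1270571474157833785743}{16450591442} \approx 7.7236 \cdot 10^{10}$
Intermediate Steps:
$D = \frac{74610}{100141}$ ($D = \left(-373050\right) \left(- \frac{1}{500705}\right) = \frac{74610}{100141} \approx 0.74505$)
$v = - \frac{9921949}{640}$ ($v = - 43 \left(344 + \left(152 \cdot \frac{1}{10} - - \frac{171}{128}\right)\right) = - 43 \left(344 + \left(\frac{76}{5} + \frac{171}{128}\right)\right) = - 43 \left(344 + \frac{10583}{640}\right) = \left(-43\right) \frac{230743}{640} = - \frac{9921949}{640} \approx -15503.0$)
$\frac{-53951 - -241269}{v} + \frac{A}{D \frac{1}{-482055}} = \frac{-53951 - -241269}{- \frac{9921949}{640}} - \frac{119373}{\frac{74610}{100141} \frac{1}{-482055}} = \left(-53951 + 241269\right) \left(- \frac{640}{9921949}\right) - \frac{119373}{\frac{74610}{100141} \left(- \frac{1}{482055}\right)} = 187318 \left(- \frac{640}{9921949}\right) - \frac{119373}{- \frac{4974}{3218231317}} = - \frac{119883520}{9921949} - - \frac{128056642334747}{1658} = - \frac{119883520}{9921949} + \frac{128056642334747}{1658} = \frac{1270571474157833785743}{16450591442}$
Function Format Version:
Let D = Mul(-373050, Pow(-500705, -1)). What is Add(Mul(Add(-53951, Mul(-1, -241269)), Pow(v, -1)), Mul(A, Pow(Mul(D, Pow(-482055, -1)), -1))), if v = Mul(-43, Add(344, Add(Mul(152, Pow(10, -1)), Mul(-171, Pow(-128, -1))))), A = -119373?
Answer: Rational(1270571474157833785743, 16450591442) ≈ 7.7236e+10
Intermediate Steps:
D = Rational(74610, 100141) (D = Mul(-373050, Rational(-1, 500705)) = Rational(74610, 100141) ≈ 0.74505)
v = Rational(-9921949, 640) (v = Mul(-43, Add(344, Add(Mul(152, Rational(1, 10)), Mul(-171, Rational(-1, 128))))) = Mul(-43, Add(344, Add(Rational(76, 5), Rational(171, 128)))) = Mul(-43, Add(344, Rational(10583, 640))) = Mul(-43, Rational(230743, 640)) = Rational(-9921949, 640) ≈ -15503.)
Add(Mul(Add(-53951, Mul(-1, -241269)), Pow(v, -1)), Mul(A, Pow(Mul(D, Pow(-482055, -1)), -1))) = Add(Mul(Add(-53951, Mul(-1, -241269)), Pow(Rational(-9921949, 640), -1)), Mul(-119373, Pow(Mul(Rational(74610, 100141), Pow(-482055, -1)), -1))) = Add(Mul(Add(-53951, 241269), Rational(-640, 9921949)), Mul(-119373, Pow(Mul(Rational(74610, 100141), Rational(-1, 482055)), -1))) = Add(Mul(187318, Rational(-640, 9921949)), Mul(-119373, Pow(Rational(-4974, 3218231317), -1))) = Add(Rational(-119883520, 9921949), Mul(-119373, Rational(-3218231317, 4974))) = Add(Rational(-119883520, 9921949), Rational(128056642334747, 1658)) = Rational(1270571474157833785743, 16450591442)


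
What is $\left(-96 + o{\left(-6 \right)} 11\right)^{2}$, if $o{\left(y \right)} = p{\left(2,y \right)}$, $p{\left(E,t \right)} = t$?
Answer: $26244$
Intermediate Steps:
$o{\left(y \right)} = y$
$\left(-96 + o{\left(-6 \right)} 11\right)^{2} = \left(-96 - 66\right)^{2} = \left(-162\right)^{2} = 26244$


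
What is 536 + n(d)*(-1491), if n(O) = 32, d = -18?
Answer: -47176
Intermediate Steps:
536 + n(d)*(-1491) = 536 + 32*(-1491) = 536 - 47712 = -47176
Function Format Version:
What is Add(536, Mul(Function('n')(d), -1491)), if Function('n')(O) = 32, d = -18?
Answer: -47176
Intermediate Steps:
Add(536, Mul(Function('n')(d), -1491)) = Add(536, Mul(32, -1491)) = Add(536, -47712) = -47176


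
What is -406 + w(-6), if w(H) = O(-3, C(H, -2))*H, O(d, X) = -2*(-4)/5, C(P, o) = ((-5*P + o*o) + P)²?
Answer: -2078/5 ≈ -415.60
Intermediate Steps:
C(P, o) = (o² - 4*P)² (C(P, o) = ((-5*P + o²) + P)² = ((o² - 5*P) + P)² = (o² - 4*P)²)
O(d, X) = 8/5 (O(d, X) = 8*(⅕) = 8/5)
w(H) = 8*H/5
-406 + w(-6) = -406 + (8/5)*(-6) = -406 - 48/5 = -2078/5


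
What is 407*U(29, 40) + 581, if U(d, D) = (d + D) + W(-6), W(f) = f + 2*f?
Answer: 21338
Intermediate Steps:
W(f) = 3*f
U(d, D) = -18 + D + d (U(d, D) = (d + D) + 3*(-6) = (D + d) - 18 = -18 + D + d)
407*U(29, 40) + 581 = 407*(-18 + 40 + 29) + 581 = 407*51 + 581 = 20757 + 581 = 21338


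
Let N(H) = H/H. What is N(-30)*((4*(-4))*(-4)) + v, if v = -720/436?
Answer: 6796/109 ≈ 62.349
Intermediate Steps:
N(H) = 1
v = -180/109 (v = -720*1/436 = -180/109 ≈ -1.6514)
N(-30)*((4*(-4))*(-4)) + v = 1*((4*(-4))*(-4)) - 180/109 = 1*(-16*(-4)) - 180/109 = 1*64 - 180/109 = 64 - 180/109 = 6796/109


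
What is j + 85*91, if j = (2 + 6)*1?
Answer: 7743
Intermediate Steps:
j = 8 (j = 8*1 = 8)
j + 85*91 = 8 + 85*91 = 8 + 7735 = 7743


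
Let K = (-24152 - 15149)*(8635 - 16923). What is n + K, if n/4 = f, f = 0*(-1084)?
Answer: 325726688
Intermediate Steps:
f = 0
K = 325726688 (K = -39301*(-8288) = 325726688)
n = 0 (n = 4*0 = 0)
n + K = 0 + 325726688 = 325726688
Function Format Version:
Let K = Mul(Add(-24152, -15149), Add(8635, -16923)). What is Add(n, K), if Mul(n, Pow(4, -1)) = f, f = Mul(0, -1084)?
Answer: 325726688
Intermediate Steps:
f = 0
K = 325726688 (K = Mul(-39301, -8288) = 325726688)
n = 0 (n = Mul(4, 0) = 0)
Add(n, K) = Add(0, 325726688) = 325726688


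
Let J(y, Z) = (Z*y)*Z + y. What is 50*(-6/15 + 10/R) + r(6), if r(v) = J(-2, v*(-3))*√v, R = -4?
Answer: -145 - 650*√6 ≈ -1737.2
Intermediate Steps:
J(y, Z) = y + y*Z² (J(y, Z) = y*Z² + y = y + y*Z²)
r(v) = √v*(-2 - 18*v²) (r(v) = (-2*(1 + (v*(-3))²))*√v = (-2*(1 + (-3*v)²))*√v = (-2*(1 + 9*v²))*√v = (-2 - 18*v²)*√v = √v*(-2 - 18*v²))
50*(-6/15 + 10/R) + r(6) = 50*(-6/15 + 10/(-4)) + √6*(-2 - 18*6²) = 50*(-6*1/15 + 10*(-¼)) + √6*(-2 - 18*36) = 50*(-⅖ - 5/2) + √6*(-2 - 648) = 50*(-29/10) + √6*(-650) = -145 - 650*√6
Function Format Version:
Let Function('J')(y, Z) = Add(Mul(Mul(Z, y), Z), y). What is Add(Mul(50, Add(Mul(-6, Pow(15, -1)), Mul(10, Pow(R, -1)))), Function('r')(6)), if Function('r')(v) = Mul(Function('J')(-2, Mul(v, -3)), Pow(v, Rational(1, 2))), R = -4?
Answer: Add(-145, Mul(-650, Pow(6, Rational(1, 2)))) ≈ -1737.2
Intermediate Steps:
Function('J')(y, Z) = Add(y, Mul(y, Pow(Z, 2))) (Function('J')(y, Z) = Add(Mul(y, Pow(Z, 2)), y) = Add(y, Mul(y, Pow(Z, 2))))
Function('r')(v) = Mul(Pow(v, Rational(1, 2)), Add(-2, Mul(-18, Pow(v, 2)))) (Function('r')(v) = Mul(Mul(-2, Add(1, Pow(Mul(v, -3), 2))), Pow(v, Rational(1, 2))) = Mul(Mul(-2, Add(1, Pow(Mul(-3, v), 2))), Pow(v, Rational(1, 2))) = Mul(Mul(-2, Add(1, Mul(9, Pow(v, 2)))), Pow(v, Rational(1, 2))) = Mul(Add(-2, Mul(-18, Pow(v, 2))), Pow(v, Rational(1, 2))) = Mul(Pow(v, Rational(1, 2)), Add(-2, Mul(-18, Pow(v, 2)))))
Add(Mul(50, Add(Mul(-6, Pow(15, -1)), Mul(10, Pow(R, -1)))), Function('r')(6)) = Add(Mul(50, Add(Mul(-6, Pow(15, -1)), Mul(10, Pow(-4, -1)))), Mul(Pow(6, Rational(1, 2)), Add(-2, Mul(-18, Pow(6, 2))))) = Add(Mul(50, Add(Mul(-6, Rational(1, 15)), Mul(10, Rational(-1, 4)))), Mul(Pow(6, Rational(1, 2)), Add(-2, Mul(-18, 36)))) = Add(Mul(50, Add(Rational(-2, 5), Rational(-5, 2))), Mul(Pow(6, Rational(1, 2)), Add(-2, -648))) = Add(Mul(50, Rational(-29, 10)), Mul(Pow(6, Rational(1, 2)), -650)) = Add(-145, Mul(-650, Pow(6, Rational(1, 2))))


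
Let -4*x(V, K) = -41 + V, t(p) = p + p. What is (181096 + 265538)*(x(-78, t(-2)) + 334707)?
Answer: 299009627199/2 ≈ 1.4950e+11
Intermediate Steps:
t(p) = 2*p
x(V, K) = 41/4 - V/4 (x(V, K) = -(-41 + V)/4 = 41/4 - V/4)
(181096 + 265538)*(x(-78, t(-2)) + 334707) = (181096 + 265538)*((41/4 - 1/4*(-78)) + 334707) = 446634*((41/4 + 39/2) + 334707) = 446634*(119/4 + 334707) = 446634*(1338947/4) = 299009627199/2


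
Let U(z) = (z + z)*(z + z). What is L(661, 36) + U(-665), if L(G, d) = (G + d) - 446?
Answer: 1769151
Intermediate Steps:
L(G, d) = -446 + G + d
U(z) = 4*z² (U(z) = (2*z)*(2*z) = 4*z²)
L(661, 36) + U(-665) = (-446 + 661 + 36) + 4*(-665)² = 251 + 4*442225 = 251 + 1768900 = 1769151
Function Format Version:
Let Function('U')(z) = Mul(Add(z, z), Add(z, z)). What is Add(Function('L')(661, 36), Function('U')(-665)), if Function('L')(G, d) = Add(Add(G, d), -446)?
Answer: 1769151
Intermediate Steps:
Function('L')(G, d) = Add(-446, G, d)
Function('U')(z) = Mul(4, Pow(z, 2)) (Function('U')(z) = Mul(Mul(2, z), Mul(2, z)) = Mul(4, Pow(z, 2)))
Add(Function('L')(661, 36), Function('U')(-665)) = Add(Add(-446, 661, 36), Mul(4, Pow(-665, 2))) = Add(251, Mul(4, 442225)) = Add(251, 1768900) = 1769151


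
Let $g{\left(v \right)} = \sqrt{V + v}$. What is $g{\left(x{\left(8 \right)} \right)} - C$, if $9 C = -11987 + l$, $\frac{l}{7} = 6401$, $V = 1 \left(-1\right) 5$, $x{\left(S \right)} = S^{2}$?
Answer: $- \frac{10940}{3} + \sqrt{59} \approx -3639.0$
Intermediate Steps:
$V = -5$ ($V = \left(-1\right) 5 = -5$)
$l = 44807$ ($l = 7 \cdot 6401 = 44807$)
$C = \frac{10940}{3}$ ($C = \frac{-11987 + 44807}{9} = \frac{1}{9} \cdot 32820 = \frac{10940}{3} \approx 3646.7$)
$g{\left(v \right)} = \sqrt{-5 + v}$
$g{\left(x{\left(8 \right)} \right)} - C = \sqrt{-5 + 8^{2}} - \frac{10940}{3} = \sqrt{-5 + 64} - \frac{10940}{3} = \sqrt{59} - \frac{10940}{3} = - \frac{10940}{3} + \sqrt{59}$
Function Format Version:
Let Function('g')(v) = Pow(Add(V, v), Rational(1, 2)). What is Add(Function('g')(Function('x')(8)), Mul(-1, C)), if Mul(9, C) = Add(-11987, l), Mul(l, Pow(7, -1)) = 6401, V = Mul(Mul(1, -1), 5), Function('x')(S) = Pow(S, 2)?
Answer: Add(Rational(-10940, 3), Pow(59, Rational(1, 2))) ≈ -3639.0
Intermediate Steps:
V = -5 (V = Mul(-1, 5) = -5)
l = 44807 (l = Mul(7, 6401) = 44807)
C = Rational(10940, 3) (C = Mul(Rational(1, 9), Add(-11987, 44807)) = Mul(Rational(1, 9), 32820) = Rational(10940, 3) ≈ 3646.7)
Function('g')(v) = Pow(Add(-5, v), Rational(1, 2))
Add(Function('g')(Function('x')(8)), Mul(-1, C)) = Add(Pow(Add(-5, Pow(8, 2)), Rational(1, 2)), Mul(-1, Rational(10940, 3))) = Add(Pow(Add(-5, 64), Rational(1, 2)), Rational(-10940, 3)) = Add(Pow(59, Rational(1, 2)), Rational(-10940, 3)) = Add(Rational(-10940, 3), Pow(59, Rational(1, 2)))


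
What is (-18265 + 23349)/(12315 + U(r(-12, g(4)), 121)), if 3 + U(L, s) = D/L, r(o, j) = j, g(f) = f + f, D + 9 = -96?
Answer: 40672/98391 ≈ 0.41337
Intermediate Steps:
D = -105 (D = -9 - 96 = -105)
g(f) = 2*f
U(L, s) = -3 - 105/L
(-18265 + 23349)/(12315 + U(r(-12, g(4)), 121)) = (-18265 + 23349)/(12315 + (-3 - 105/(2*4))) = 5084/(12315 + (-3 - 105/8)) = 5084/(12315 - 129/8) = 5084/(98391/8) = 5084*(8/98391) = 40672/98391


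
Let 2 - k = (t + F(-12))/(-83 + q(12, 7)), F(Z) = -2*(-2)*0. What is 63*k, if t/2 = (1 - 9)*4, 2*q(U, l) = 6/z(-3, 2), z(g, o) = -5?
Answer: 16254/209 ≈ 77.770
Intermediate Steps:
q(U, l) = -⅗ (q(U, l) = (6/(-5))/2 = (6*(-⅕))/2 = (½)*(-6/5) = -⅗)
F(Z) = 0 (F(Z) = 4*0 = 0)
t = -64 (t = 2*((1 - 9)*4) = 2*(-8*4) = 2*(-32) = -64)
k = 258/209 (k = 2 - (-64 + 0)/(-83 - ⅗) = 2 - (-64)/(-418/5) = 2 - (-64)*(-5)/418 = 2 - 1*160/209 = 2 - 160/209 = 258/209 ≈ 1.2344)
63*k = 63*(258/209) = 16254/209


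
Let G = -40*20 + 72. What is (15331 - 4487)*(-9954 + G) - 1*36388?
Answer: -115871996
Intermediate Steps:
G = -728 (G = -800 + 72 = -728)
(15331 - 4487)*(-9954 + G) - 1*36388 = (15331 - 4487)*(-9954 - 728) - 1*36388 = 10844*(-10682) - 36388 = -115835608 - 36388 = -115871996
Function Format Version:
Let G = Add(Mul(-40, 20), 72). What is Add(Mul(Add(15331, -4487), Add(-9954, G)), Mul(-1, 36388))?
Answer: -115871996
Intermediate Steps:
G = -728 (G = Add(-800, 72) = -728)
Add(Mul(Add(15331, -4487), Add(-9954, G)), Mul(-1, 36388)) = Add(Mul(Add(15331, -4487), Add(-9954, -728)), Mul(-1, 36388)) = Add(Mul(10844, -10682), -36388) = Add(-115835608, -36388) = -115871996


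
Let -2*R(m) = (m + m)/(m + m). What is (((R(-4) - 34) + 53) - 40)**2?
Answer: 1849/4 ≈ 462.25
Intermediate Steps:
R(m) = -1/2 (R(m) = -(m + m)/(2*(m + m)) = -2*m/(2*(2*m)) = -2*m*1/(2*m)/2 = -1/2*1 = -1/2)
(((R(-4) - 34) + 53) - 40)**2 = (((-1/2 - 34) + 53) - 40)**2 = ((-69/2 + 53) - 40)**2 = (37/2 - 40)**2 = (-43/2)**2 = 1849/4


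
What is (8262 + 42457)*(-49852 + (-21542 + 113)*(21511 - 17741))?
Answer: -4099981033858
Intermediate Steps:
(8262 + 42457)*(-49852 + (-21542 + 113)*(21511 - 17741)) = 50719*(-49852 - 21429*3770) = 50719*(-49852 - 80787330) = 50719*(-80837182) = -4099981033858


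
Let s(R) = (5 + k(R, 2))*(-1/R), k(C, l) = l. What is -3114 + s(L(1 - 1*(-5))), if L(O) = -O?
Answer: -18677/6 ≈ -3112.8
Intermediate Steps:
s(R) = -7/R (s(R) = (5 + 2)*(-1/R) = 7*(-1/R) = -7/R)
-3114 + s(L(1 - 1*(-5))) = -3114 - 7*(-1/(1 - 1*(-5))) = -3114 - 7*(-1/(1 + 5)) = -3114 - 7/((-1*6)) = -3114 - 7/(-6) = -3114 - 7*(-⅙) = -3114 + 7/6 = -18677/6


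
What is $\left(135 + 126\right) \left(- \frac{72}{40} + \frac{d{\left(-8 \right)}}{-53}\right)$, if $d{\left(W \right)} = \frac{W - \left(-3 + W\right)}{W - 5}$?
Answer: $- \frac{1614546}{3445} \approx -468.66$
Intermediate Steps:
$d{\left(W \right)} = \frac{3}{-5 + W}$
$\left(135 + 126\right) \left(- \frac{72}{40} + \frac{d{\left(-8 \right)}}{-53}\right) = \left(135 + 126\right) \left(- \frac{72}{40} + \frac{3 \frac{1}{-5 - 8}}{-53}\right) = 261 \left(\left(-72\right) \frac{1}{40} + \frac{3}{-13} \left(- \frac{1}{53}\right)\right) = 261 \left(- \frac{9}{5} + 3 \left(- \frac{1}{13}\right) \left(- \frac{1}{53}\right)\right) = 261 \left(- \frac{9}{5} - - \frac{3}{689}\right) = 261 \left(- \frac{9}{5} + \frac{3}{689}\right) = 261 \left(- \frac{6186}{3445}\right) = - \frac{1614546}{3445}$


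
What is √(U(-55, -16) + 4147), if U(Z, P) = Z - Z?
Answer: √4147 ≈ 64.397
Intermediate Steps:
U(Z, P) = 0
√(U(-55, -16) + 4147) = √(0 + 4147) = √4147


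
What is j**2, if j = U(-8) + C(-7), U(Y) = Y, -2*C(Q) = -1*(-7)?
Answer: 529/4 ≈ 132.25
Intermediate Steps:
C(Q) = -7/2 (C(Q) = -(-1)*(-7)/2 = -1/2*7 = -7/2)
j = -23/2 (j = -8 - 7/2 = -23/2 ≈ -11.500)
j**2 = (-23/2)**2 = 529/4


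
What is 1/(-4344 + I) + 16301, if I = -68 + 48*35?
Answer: 44534331/2732 ≈ 16301.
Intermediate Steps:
I = 1612 (I = -68 + 1680 = 1612)
1/(-4344 + I) + 16301 = 1/(-4344 + 1612) + 16301 = 1/(-2732) + 16301 = -1/2732 + 16301 = 44534331/2732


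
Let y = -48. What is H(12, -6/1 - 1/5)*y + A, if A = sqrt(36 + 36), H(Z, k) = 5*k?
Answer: 1488 + 6*sqrt(2) ≈ 1496.5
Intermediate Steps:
A = 6*sqrt(2) (A = sqrt(72) = 6*sqrt(2) ≈ 8.4853)
H(12, -6/1 - 1/5)*y + A = (5*(-6/1 - 1/5))*(-48) + 6*sqrt(2) = (5*(-6*1 - 1*1/5))*(-48) + 6*sqrt(2) = (5*(-6 - 1/5))*(-48) + 6*sqrt(2) = (5*(-31/5))*(-48) + 6*sqrt(2) = -31*(-48) + 6*sqrt(2) = 1488 + 6*sqrt(2)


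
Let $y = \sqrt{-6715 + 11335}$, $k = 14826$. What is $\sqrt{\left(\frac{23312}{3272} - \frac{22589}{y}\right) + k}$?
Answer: $\frac{\sqrt{270213562594800 - 178139209710 \sqrt{1155}}}{134970} \approx 120.42$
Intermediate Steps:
$y = 2 \sqrt{1155}$ ($y = \sqrt{4620} = 2 \sqrt{1155} \approx 67.971$)
$\sqrt{\left(\frac{23312}{3272} - \frac{22589}{y}\right) + k} = \sqrt{\left(\frac{23312}{3272} - \frac{22589}{2 \sqrt{1155}}\right) + 14826} = \sqrt{\left(23312 \cdot \frac{1}{3272} - 22589 \frac{\sqrt{1155}}{2310}\right) + 14826} = \sqrt{\left(\frac{2914}{409} - \frac{3227 \sqrt{1155}}{330}\right) + 14826} = \sqrt{\frac{6066748}{409} - \frac{3227 \sqrt{1155}}{330}}$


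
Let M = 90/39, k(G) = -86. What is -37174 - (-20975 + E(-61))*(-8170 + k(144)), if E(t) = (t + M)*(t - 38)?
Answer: -1628054590/13 ≈ -1.2523e+8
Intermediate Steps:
M = 30/13 (M = 90*(1/39) = 30/13 ≈ 2.3077)
E(t) = (-38 + t)*(30/13 + t) (E(t) = (t + 30/13)*(t - 38) = (30/13 + t)*(-38 + t) = (-38 + t)*(30/13 + t))
-37174 - (-20975 + E(-61))*(-8170 + k(144)) = -37174 - (-20975 + (-1140/13 + (-61)**2 - 464/13*(-61)))*(-8170 - 86) = -37174 - (-20975 + (-1140/13 + 3721 + 28304/13))*(-8256) = -37174 - (-20975 + 75537/13)*(-8256) = -37174 - (-197138)*(-8256)/13 = -37174 - 1*1627571328/13 = -37174 - 1627571328/13 = -1628054590/13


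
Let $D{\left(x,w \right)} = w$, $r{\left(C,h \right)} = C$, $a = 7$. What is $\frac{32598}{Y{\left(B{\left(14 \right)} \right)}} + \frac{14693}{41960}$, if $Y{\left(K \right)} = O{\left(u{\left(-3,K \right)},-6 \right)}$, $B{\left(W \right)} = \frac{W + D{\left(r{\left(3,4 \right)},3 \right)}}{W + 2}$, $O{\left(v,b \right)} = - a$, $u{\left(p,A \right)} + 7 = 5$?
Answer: $- \frac{1367709229}{293720} \approx -4656.5$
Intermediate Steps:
$u{\left(p,A \right)} = -2$ ($u{\left(p,A \right)} = -7 + 5 = -2$)
$O{\left(v,b \right)} = -7$ ($O{\left(v,b \right)} = \left(-1\right) 7 = -7$)
$B{\left(W \right)} = \frac{3 + W}{2 + W}$ ($B{\left(W \right)} = \frac{W + 3}{W + 2} = \frac{3 + W}{2 + W}$)
$Y{\left(K \right)} = -7$
$\frac{32598}{Y{\left(B{\left(14 \right)} \right)}} + \frac{14693}{41960} = \frac{32598}{-7} + \frac{14693}{41960} = 32598 \left(- \frac{1}{7}\right) + 14693 \cdot \frac{1}{41960} = - \frac{32598}{7} + \frac{14693}{41960} = - \frac{1367709229}{293720}$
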